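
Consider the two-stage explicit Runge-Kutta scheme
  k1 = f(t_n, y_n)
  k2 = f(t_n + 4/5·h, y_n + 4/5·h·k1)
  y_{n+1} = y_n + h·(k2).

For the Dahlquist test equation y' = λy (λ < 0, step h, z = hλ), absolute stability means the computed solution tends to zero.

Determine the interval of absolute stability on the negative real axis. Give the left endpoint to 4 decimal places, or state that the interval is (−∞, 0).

(-1.2500, 0).

Test eqn y'=λy, z=hλ:
  k1=λy_n ⇒ h·k1=z·y_n;  k2=λ(1+4/5z)y_n ⇒ h·k2=z(1+4/5z)y_n
  y_{n+1}/y_n = 1 + z(1+4/5z) = 1 + z + 4/5z²
  Hence R(z) = 1 + z + 4/5z².

Need |R(x)|<1, x<0.
x=-1.69: |R|=1.5949
R=1: x+4/5x²=0 ⇒ x=−5/4=-1.2500; min R=1−1/(4·4/5)=0.6875>−1
Confirm numerically:
  x=-1.200: |R|=0.95200 <1
  x=-0.925: |R|=0.75950 <1
  x=-0.679: |R|=0.68983 <1
  x=-0.581: |R|=0.68905 <1
  x=-1.605: |R|=1.45582 >1
  x=-1.551: |R|=1.37348 >1
  x=-1.387: |R|=1.15202 >1
Stable set (-1.2500, 0).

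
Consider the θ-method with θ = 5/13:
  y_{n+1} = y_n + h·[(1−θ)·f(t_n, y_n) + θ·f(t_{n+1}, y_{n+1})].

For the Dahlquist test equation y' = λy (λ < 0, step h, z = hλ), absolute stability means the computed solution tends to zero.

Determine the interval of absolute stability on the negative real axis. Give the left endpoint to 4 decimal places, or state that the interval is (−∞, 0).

z∈(-8.6667,0).

With y'=λy (z=hλ):
  y_{n+1} = y_n + z·[8/13·y_n + 5/13·y_{n+1}] ⇒ (1 − 5/13z)y_{n+1} = (1 + 8/13z)y_n
  so R(z) = (1 + 8/13z)/(1 − 5/13z).

Boundary: |R(x)|=1, x<0.
x=-1.8: |R|=0.0636
R=−1: 1+8/13x = −1+5/13x ⇒ -3/13x=2 ⇒ x=2/(-3/13)=-8.6667
Confirm numerically:
  x=-8.455: |R|=0.98851 <1
  x=-3.808: |R|=0.54507 <1
  x=-3.658: |R|=0.51978 <1
  x=-8.719: |R|=1.00277 >1
  x=-8.699: |R|=1.00172 >1
So |R|<1 on (-8.6667, 0).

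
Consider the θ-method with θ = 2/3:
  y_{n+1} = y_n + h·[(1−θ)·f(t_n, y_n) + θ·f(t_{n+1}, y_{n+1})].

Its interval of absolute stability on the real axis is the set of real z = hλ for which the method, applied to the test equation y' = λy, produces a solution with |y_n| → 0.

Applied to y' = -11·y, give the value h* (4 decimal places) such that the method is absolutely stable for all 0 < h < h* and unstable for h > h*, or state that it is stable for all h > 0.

Test eqn y'=λy, z=hλ:
  y_{n+1} = y_n + z·[1/3·y_n + 2/3·y_{n+1}] ⇒ (1 − 2/3z)y_{n+1} = (1 + 1/3z)y_n
  Hence R(z) = (1 + 1/3z)/(1 − 2/3z).

Find x<0 with |R(x)|<1.
x=-0.61: |R|=0.5664
x=-2: |R|=0.1429
x=-10: |R|=0.3043
x=-100: |R|=0.4778
θ=2/3≥1/2 ⇒ |1+1/3x|<|1−2/3x| ∀x<0 ⇒ interval (−∞,0).

unbounded; (−∞, 0). Any h>0 works for λ=-11.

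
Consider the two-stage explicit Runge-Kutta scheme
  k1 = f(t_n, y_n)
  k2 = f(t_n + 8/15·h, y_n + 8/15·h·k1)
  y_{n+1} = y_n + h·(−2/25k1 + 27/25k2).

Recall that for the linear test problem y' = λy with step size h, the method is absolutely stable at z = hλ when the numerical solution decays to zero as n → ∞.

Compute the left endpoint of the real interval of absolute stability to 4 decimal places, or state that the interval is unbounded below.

On y'=λy, z=hλ:
  k1=λy_n ⇒ h·k1=z·y_n;  k2=λ(1+8/15z)y_n ⇒ h·k2=z(1+8/15z)y_n
  y_{n+1}/y_n = 1 − 2/25z + 27/25z(1+8/15z) = 1 + z + 72/125z²
  so R(z) = 1 + z + 72/125z².

Need |R(x)|<1, x<0.
x=-0.81: |R|=0.5679
R=1: x+72/125x²=0 ⇒ x=−125/72=-1.7361; min R=1−1/(4·72/125)=0.5660>−1
Confirm numerically:
  x=-1.655: |R|=0.92268 <1
  x=-1.255: |R|=0.65221 <1
  x=-1.185: |R|=0.62383 <1
  x=-1.093: |R|=0.59512 <1
  x=-2.241: |R|=1.65172 >1
  x=-1.853: |R|=1.12476 >1
Interval (-1.7361, 0).

z* = -1.7361.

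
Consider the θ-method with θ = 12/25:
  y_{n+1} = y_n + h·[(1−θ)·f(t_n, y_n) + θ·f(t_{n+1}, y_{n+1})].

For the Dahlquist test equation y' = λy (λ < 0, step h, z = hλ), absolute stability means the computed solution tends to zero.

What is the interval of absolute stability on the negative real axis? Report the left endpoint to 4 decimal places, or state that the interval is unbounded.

z∈(-50.0000,0).

Test eqn y'=λy, z=hλ:
  y_{n+1} = y_n + z·[13/25·y_n + 12/25·y_{n+1}] ⇒ (1 − 12/25z)y_{n+1} = (1 + 13/25z)y_n
  Hence R(z) = (1 + 13/25z)/(1 − 12/25z).

Solve |R(x)|<1 on ℝ⁻.
x=-1.4: |R|=0.1627
R=−1: 1+13/25x = −1+12/25x ⇒ -1/25x=2 ⇒ x=2/(-1/25)=-50.0000
Confirm numerically:
  x=-31.635: |R|=0.95461 <1
  x=-30.604: |R|=0.95055 <1
  x=-30.401: |R|=0.94972 <1
  x=-28.315: |R|=0.94055 <1
  x=-50.294: |R|=1.00047 >1
  x=-50.240: |R|=1.00038 >1
So |R|<1 on (-50.0000, 0).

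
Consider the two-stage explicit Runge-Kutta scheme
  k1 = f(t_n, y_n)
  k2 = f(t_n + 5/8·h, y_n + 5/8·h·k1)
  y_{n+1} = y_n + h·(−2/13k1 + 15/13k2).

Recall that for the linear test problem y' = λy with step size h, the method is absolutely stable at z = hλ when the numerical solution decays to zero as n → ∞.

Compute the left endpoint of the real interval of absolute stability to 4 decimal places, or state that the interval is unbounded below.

z* = -1.3867.

On y'=λy, z=hλ:
  k1=λy_n ⇒ h·k1=z·y_n;  k2=λ(1+5/8z)y_n ⇒ h·k2=z(1+5/8z)y_n
  y_{n+1}/y_n = 1 − 2/13z + 15/13z(1+5/8z) = 1 + z + 75/104z²
  Hence R(z) = 1 + z + 75/104z².

Solve |R(x)|<1 on ℝ⁻.
x=-0.99: |R|=0.7168
R=1: x+75/104x²=0 ⇒ x=−104/75=-1.3867; min R=1−1/(4·75/104)=0.6533>−1
Confirm numerically:
  x=-1.276: |R|=0.89817 <1
  x=-0.981: |R|=0.71301 <1
  x=-0.571: |R|=0.66413 <1
  x=-1.670: |R|=1.34123 >1
  x=-1.603: |R|=1.25008 >1
  x=-1.495: |R|=1.11680 >1
Stable set (-1.3867, 0).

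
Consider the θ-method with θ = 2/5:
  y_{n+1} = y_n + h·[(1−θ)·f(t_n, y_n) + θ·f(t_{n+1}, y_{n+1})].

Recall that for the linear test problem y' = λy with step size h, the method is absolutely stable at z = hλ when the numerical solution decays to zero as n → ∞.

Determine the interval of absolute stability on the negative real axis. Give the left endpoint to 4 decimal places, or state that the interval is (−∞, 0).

Set f=λy, z=hλ:
  y_{n+1} = y_n + z·[3/5·y_n + 2/5·y_{n+1}] ⇒ (1 − 2/5z)y_{n+1} = (1 + 3/5z)y_n
  R(z) = (1 + 3/5z)/(1 − 2/5z).

Solve |R(x)|<1 on ℝ⁻.
x=-0.55: |R|=0.5492
R=−1: 1+3/5x = −1+2/5x ⇒ -1/5x=2 ⇒ x=2/(-1/5)=-10.0000
Confirm numerically:
  x=-5.843: |R|=0.75087 <1
  x=-4.841: |R|=0.64862 <1
  x=-4.632: |R|=0.62367 <1
  x=-10.425: |R|=1.01644 >1
  x=-10.133: |R|=1.00526 >1
  x=-10.026: |R|=1.00104 >1
So |R|<1 on (-10.0000, 0).

z∈(-10.0000,0).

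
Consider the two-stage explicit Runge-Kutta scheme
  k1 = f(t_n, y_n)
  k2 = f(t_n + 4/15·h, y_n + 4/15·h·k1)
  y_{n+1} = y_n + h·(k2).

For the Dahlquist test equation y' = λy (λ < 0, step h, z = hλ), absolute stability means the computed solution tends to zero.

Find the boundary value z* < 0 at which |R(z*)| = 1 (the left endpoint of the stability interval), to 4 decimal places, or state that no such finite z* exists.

z* = -3.7500.

With y'=λy (z=hλ):
  k1=λy_n ⇒ h·k1=z·y_n;  k2=λ(1+4/15z)y_n ⇒ h·k2=z(1+4/15z)y_n
  y_{n+1}/y_n = 1 + z(1+4/15z) = 1 + z + 4/15z²
  ⇒ R(z) = 1 + z + 4/15z².

Boundary: |R(x)|=1, x<0.
x=-1.14: |R|=0.2066
R=1: x+4/15x²=0 ⇒ x=−15/4=-3.7500; min R=1−1/(4·4/15)=0.0625>−1
Confirm numerically:
  x=-3.508: |R|=0.77362 <1
  x=-3.264: |R|=0.57699 <1
  x=-3.188: |R|=0.52223 <1
  x=-2.709: |R|=0.24798 <1
  x=-4.268: |R|=1.58955 >1
  x=-3.788: |R|=1.03839 >1
Stable set (-3.7500, 0).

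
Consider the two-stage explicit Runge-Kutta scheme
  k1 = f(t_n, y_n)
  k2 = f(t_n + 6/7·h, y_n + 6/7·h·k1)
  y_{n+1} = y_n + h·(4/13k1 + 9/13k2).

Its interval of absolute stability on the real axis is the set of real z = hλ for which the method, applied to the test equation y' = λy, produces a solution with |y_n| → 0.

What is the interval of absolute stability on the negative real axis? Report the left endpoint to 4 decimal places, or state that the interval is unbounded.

On y'=λy, z=hλ:
  k1=λy_n ⇒ h·k1=z·y_n;  k2=λ(1+6/7z)y_n ⇒ h·k2=z(1+6/7z)y_n
  y_{n+1}/y_n = 1 + 4/13z + 9/13z(1+6/7z) = 1 + z + 54/91z²
  R(z) = 1 + z + 54/91z².

Find x<0 with |R(x)|<1.
x=-0.78: |R|=0.5810
R=1: x+54/91x²=0 ⇒ x=−91/54=-1.6852; min R=1−1/(4·54/91)=0.5787>−1
Confirm numerically:
  x=-0.937: |R|=0.58399 <1
  x=-0.925: |R|=0.58273 <1
  x=-0.837: |R|=0.57872 <1
  x=-1.983: |R|=1.35045 >1
  x=-1.931: |R|=1.28167 >1
  x=-1.781: |R|=1.10126 >1
Interval (-1.6852, 0).

(-1.6852, 0).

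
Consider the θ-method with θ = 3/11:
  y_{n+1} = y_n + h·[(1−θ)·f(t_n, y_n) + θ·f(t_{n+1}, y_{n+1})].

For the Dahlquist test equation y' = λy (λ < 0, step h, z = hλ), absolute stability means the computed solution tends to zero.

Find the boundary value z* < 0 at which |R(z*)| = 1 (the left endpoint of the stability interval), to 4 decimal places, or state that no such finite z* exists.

left endpoint -4.4000.

Set f=λy, z=hλ:
  y_{n+1} = y_n + z·[8/11·y_n + 3/11·y_{n+1}] ⇒ (1 − 3/11z)y_{n+1} = (1 + 8/11z)y_n
  ⇒ R(z) = (1 + 8/11z)/(1 − 3/11z).

Solve |R(x)|<1 on ℝ⁻.
x=-0.66: |R|=0.4407
R=−1: 1+8/11x = −1+3/11x ⇒ -5/11x=2 ⇒ x=2/(-5/11)=-4.4000
Confirm numerically:
  x=-3.739: |R|=0.85124 <1
  x=-3.260: |R|=0.72570 <1
  x=-2.320: |R|=0.42094 <1
  x=-2.202: |R|=0.37578 <1
  x=-4.938: |R|=1.10421 >1
  x=-4.703: |R|=1.06034 >1
  x=-4.436: |R|=1.00740 >1
Stable set (-4.4000, 0).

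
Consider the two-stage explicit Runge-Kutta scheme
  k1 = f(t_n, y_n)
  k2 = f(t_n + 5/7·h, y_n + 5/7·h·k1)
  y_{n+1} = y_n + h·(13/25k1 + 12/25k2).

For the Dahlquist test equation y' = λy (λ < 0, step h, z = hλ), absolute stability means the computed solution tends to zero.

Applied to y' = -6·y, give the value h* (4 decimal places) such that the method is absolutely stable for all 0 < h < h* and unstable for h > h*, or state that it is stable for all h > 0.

On y'=λy, z=hλ:
  k1=λy_n ⇒ h·k1=z·y_n;  k2=λ(1+5/7z)y_n ⇒ h·k2=z(1+5/7z)y_n
  y_{n+1}/y_n = 1 + 13/25z + 12/25z(1+5/7z) = 1 + z + 12/35z²
  Hence R(z) = 1 + z + 12/35z².

Boundary: |R(x)|=1, x<0.
x=-1.28: |R|=0.2817
R=1: x+12/35x²=0 ⇒ x=−35/12=-2.9167; min R=1−1/(4·12/35)=0.2708>−1
Confirm numerically:
  x=-2.517: |R|=0.65510 <1
  x=-2.040: |R|=0.38683 <1
  x=-1.849: |R|=0.32316 <1
  x=-1.681: |R|=0.28783 <1
  x=-3.514: |R|=1.71967 >1
  x=-3.387: |R|=1.54618 >1
  x=-3.043: |R|=1.13181 >1
So |R|<1 on (-2.9167, 0).

(-2.9167,0); λ=-6 ⇒ h* = (35/12)/6 = 0.4861.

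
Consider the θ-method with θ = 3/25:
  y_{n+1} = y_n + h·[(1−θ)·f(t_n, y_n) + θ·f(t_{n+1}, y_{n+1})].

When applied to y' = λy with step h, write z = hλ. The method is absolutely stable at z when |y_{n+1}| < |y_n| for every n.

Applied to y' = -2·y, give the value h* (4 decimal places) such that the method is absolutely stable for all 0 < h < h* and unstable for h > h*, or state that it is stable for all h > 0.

(-2.6316,0); λ=-2 ⇒ h* = (50/19)/2 = 1.3158.

Set f=λy, z=hλ:
  y_{n+1} = y_n + z·[22/25·y_n + 3/25·y_{n+1}] ⇒ (1 − 3/25z)y_{n+1} = (1 + 22/25z)y_n
  so R(z) = (1 + 22/25z)/(1 − 3/25z).

Find x<0 with |R(x)|<1.
x=-1.19: |R|=0.0413
R=−1: 1+22/25x = −1+3/25x ⇒ -19/25x=2 ⇒ x=2/(-19/25)=-2.6316
Confirm numerically:
  x=-2.608: |R|=0.98635 <1
  x=-2.392: |R|=0.85853 <1
  x=-1.961: |R|=0.58744 <1
  x=-1.858: |R|=0.51926 <1
  x=-3.112: |R|=1.26584 >1
  x=-3.007: |R|=1.20966 >1
  x=-2.933: |R|=1.16944 >1
So |R|<1 on (-2.6316, 0).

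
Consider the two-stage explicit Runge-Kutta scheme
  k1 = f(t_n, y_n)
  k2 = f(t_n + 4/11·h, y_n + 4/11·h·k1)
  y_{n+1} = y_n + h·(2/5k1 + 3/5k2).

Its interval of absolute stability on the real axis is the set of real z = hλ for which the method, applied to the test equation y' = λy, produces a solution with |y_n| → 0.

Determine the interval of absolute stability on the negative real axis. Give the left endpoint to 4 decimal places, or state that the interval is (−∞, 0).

z∈(-4.5833,0).

With y'=λy (z=hλ):
  k1=λy_n ⇒ h·k1=z·y_n;  k2=λ(1+4/11z)y_n ⇒ h·k2=z(1+4/11z)y_n
  y_{n+1}/y_n = 1 + 2/5z + 3/5z(1+4/11z) = 1 + z + 12/55z²
  Hence R(z) = 1 + z + 12/55z².

Boundary: |R(x)|=1, x<0.
x=-0.96: |R|=0.2411
R=1: x+12/55x²=0 ⇒ x=−55/12=-4.5833; min R=1−1/(4·12/55)=-0.1458>−1
Confirm numerically:
  x=-3.021: |R|=0.02978 <1
  x=-2.431: |R|=0.14160 <1
  x=-2.415: |R|=0.14251 <1
  x=-2.356: |R|=0.14493 <1
  x=-4.990: |R|=1.44275 >1
  x=-4.956: |R|=1.40297 >1
  x=-4.621: |R|=1.03798 >1
Interval (-4.5833, 0).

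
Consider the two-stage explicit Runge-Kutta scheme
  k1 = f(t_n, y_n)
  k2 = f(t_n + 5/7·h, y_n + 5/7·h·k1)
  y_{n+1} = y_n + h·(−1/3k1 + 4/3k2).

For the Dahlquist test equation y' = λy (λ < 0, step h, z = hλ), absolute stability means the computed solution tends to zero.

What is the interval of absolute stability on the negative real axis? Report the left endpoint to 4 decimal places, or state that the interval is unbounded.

Set f=λy, z=hλ:
  k1=λy_n ⇒ h·k1=z·y_n;  k2=λ(1+5/7z)y_n ⇒ h·k2=z(1+5/7z)y_n
  y_{n+1}/y_n = 1 − 1/3z + 4/3z(1+5/7z) = 1 + z + 20/21z²
  ⇒ R(z) = 1 + z + 20/21z².

Solve |R(x)|<1 on ℝ⁻.
x=-1.45: |R|=1.5524
R=1: x+20/21x²=0 ⇒ x=−21/20=-1.0500; min R=1−1/(4·20/21)=0.7375>−1
Confirm numerically:
  x=-0.512: |R|=0.73766 <1
  x=-0.506: |R|=0.73784 <1
  x=-0.434: |R|=0.74539 <1
  x=-1.627: |R|=1.89408 >1
  x=-1.497: |R|=1.63729 >1
  x=-1.414: |R|=1.49019 >1
Interval (-1.0500, 0).

z∈(-1.0500,0).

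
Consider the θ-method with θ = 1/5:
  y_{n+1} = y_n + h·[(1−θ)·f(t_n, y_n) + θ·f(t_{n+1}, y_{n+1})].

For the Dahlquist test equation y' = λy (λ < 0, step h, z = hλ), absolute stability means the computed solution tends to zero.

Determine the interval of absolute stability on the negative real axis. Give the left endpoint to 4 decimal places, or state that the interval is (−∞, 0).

Set f=λy, z=hλ:
  y_{n+1} = y_n + z·[4/5·y_n + 1/5·y_{n+1}] ⇒ (1 − 1/5z)y_{n+1} = (1 + 4/5z)y_n
  Hence R(z) = (1 + 4/5z)/(1 − 1/5z).

Need |R(x)|<1, x<0.
x=-1.53: |R|=0.1715
R=−1: 1+4/5x = −1+1/5x ⇒ -3/5x=2 ⇒ x=2/(-3/5)=-3.3333
Confirm numerically:
  x=-2.552: |R|=0.68962 <1
  x=-2.340: |R|=0.59401 <1
  x=-1.433: |R|=0.11379 <1
  x=-3.817: |R|=1.16457 >1
  x=-3.698: |R|=1.12578 >1
So |R|<1 on (-3.3333, 0).

z∈(-3.3333,0).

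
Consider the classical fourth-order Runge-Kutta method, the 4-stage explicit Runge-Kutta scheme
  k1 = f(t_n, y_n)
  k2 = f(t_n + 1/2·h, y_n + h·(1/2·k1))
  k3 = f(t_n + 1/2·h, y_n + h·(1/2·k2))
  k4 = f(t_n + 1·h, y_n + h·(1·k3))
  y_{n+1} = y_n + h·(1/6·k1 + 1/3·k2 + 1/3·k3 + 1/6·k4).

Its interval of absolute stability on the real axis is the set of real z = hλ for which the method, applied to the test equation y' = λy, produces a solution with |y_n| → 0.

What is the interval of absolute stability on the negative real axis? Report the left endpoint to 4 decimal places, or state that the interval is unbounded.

Test eqn y'=λy, z=hλ:
  order 4, 4-stage ⇒ R(z)=1+z+z^2/2+z^3/6+z^4/24
  (e.g. R(-0.44)=0.64416, |R|=0.64416)

Boundary: |R(x)|=1, x<0.
x=-0.44: |R|=0.6442
|R(-2.61)|=0.7663 |R(-0.79)|=0.4561 |R(-0.6)|=0.5494
Bisect:
  x_lo=-3.1987 |R|=1.8244  x_hi=-0.3932 |R|=0.6749
  mid=-1.79597 |R|=0.28479 →hi
  mid=-2.49733 |R|=0.64583 →hi
  mid=-2.84801 |R|=1.09876 →lo
  mid=-2.67267 |R|=0.84306 →hi
  mid=-2.76034 |R|=0.96303 →hi
  mid=-2.80418 |R|=1.02885 →lo
  mid=-2.78226 |R|=0.99544 →hi
  ...
  [-2.78534,-2.78517] ⇒ x*=-2.7853
Interval (-2.7853, 0).

z∈(-2.7853,0).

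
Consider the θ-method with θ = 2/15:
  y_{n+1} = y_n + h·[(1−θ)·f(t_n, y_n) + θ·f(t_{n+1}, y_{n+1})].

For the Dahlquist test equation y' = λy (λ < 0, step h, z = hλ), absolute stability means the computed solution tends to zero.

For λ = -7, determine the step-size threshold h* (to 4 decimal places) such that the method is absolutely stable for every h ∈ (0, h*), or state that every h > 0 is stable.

Set f=λy, z=hλ:
  y_{n+1} = y_n + z·[13/15·y_n + 2/15·y_{n+1}] ⇒ (1 − 2/15z)y_{n+1} = (1 + 13/15z)y_n
  R(z) = (1 + 13/15z)/(1 − 2/15z).

Solve |R(x)|<1 on ℝ⁻.
x=-0.38: |R|=0.6383
R=−1: 1+13/15x = −1+2/15x ⇒ -11/15x=2 ⇒ x=2/(-11/15)=-2.7273
Confirm numerically:
  x=-2.700: |R|=0.98529 <1
  x=-2.463: |R|=0.85411 <1
  x=-2.140: |R|=0.66494 <1
  x=-1.301: |R|=0.10868 <1
  x=-3.214: |R|=1.24986 >1
  x=-2.978: |R|=1.13161 >1
  x=-2.883: |R|=1.08249 >1
Interval (-2.7273, 0).

(-2.7273,0); λ=-7 ⇒ h* = (30/11)/7 = 0.3896.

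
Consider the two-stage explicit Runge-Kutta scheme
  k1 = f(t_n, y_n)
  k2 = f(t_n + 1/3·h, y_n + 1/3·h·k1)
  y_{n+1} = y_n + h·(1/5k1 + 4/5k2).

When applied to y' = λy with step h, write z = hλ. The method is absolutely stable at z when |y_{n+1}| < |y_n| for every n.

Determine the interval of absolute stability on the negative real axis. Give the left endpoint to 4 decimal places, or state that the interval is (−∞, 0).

(-3.7500, 0).

Test eqn y'=λy, z=hλ:
  k1=λy_n ⇒ h·k1=z·y_n;  k2=λ(1+1/3z)y_n ⇒ h·k2=z(1+1/3z)y_n
  y_{n+1}/y_n = 1 + 1/5z + 4/5z(1+1/3z) = 1 + z + 4/15z²
  ⇒ R(z) = 1 + z + 4/15z².

Solve |R(x)|<1 on ℝ⁻.
x=-0.99: |R|=0.2714
R=1: x+4/15x²=0 ⇒ x=−15/4=-3.7500; min R=1−1/(4·4/15)=0.0625>−1
Confirm numerically:
  x=-3.319: |R|=0.61854 <1
  x=-3.224: |R|=0.54778 <1
  x=-2.301: |R|=0.11089 <1
  x=-2.151: |R|=0.08281 <1
  x=-4.349: |R|=1.69468 >1
  x=-3.844: |R|=1.09636 >1
  x=-3.780: |R|=1.03024 >1
Interval (-3.7500, 0).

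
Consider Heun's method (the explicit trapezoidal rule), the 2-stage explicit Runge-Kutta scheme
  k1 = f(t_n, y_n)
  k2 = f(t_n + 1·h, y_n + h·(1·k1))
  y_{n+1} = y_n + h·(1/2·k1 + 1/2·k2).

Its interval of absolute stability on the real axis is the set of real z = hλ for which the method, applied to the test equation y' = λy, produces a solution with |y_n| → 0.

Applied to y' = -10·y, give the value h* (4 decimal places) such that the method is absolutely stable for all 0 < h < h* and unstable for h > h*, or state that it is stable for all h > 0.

(-2.0000,0); λ=-10 ⇒ h* = 0.2000.

On y'=λy, z=hλ:
  order 2, 2-stage ⇒ R(z)=1+z+z^2/2
  (e.g. R(-0.64)=0.56480, |R|=0.56480)

Solve |R(x)|<1 on ℝ⁻.
x=-0.64: |R|=0.5648
|R(-1.33)|=0.5544 |R(-0.87)|=0.5085 |R(-0.86)|=0.5098
Bisect:
  x_lo=-2.4907 |R|=1.6111  x_hi=-0.0517 |R|=0.9496
  mid=-1.27121 |R|=0.53678 →hi
  mid=-1.88096 |R|=0.88805 →hi
  mid=-2.18584 |R|=1.20311 →lo
  mid=-2.03340 |R|=1.03396 →lo
  mid=-1.95718 |R|=0.95810 →hi
  mid=-1.99529 |R|=0.99530 →hi
  mid=-2.01435 |R|=1.01445 →lo
  ...
  [-2.00006,-1.99991] ⇒ x*=-2.0000
So |R|<1 on (-2.0000, 0).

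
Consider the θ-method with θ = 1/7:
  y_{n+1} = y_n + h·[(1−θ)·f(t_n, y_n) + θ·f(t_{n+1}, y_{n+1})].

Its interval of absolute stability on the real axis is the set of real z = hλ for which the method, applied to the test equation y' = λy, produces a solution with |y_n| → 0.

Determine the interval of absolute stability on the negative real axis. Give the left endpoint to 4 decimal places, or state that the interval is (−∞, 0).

(-2.8000, 0).

Set f=λy, z=hλ:
  y_{n+1} = y_n + z·[6/7·y_n + 1/7·y_{n+1}] ⇒ (1 − 1/7z)y_{n+1} = (1 + 6/7z)y_n
  so R(z) = (1 + 6/7z)/(1 − 1/7z).

Need |R(x)|<1, x<0.
x=-0.8: |R|=0.2821
R=−1: 1+6/7x = −1+1/7x ⇒ -5/7x=2 ⇒ x=2/(-5/7)=-2.8000
Confirm numerically:
  x=-2.713: |R|=0.95521 <1
  x=-2.385: |R|=0.77890 <1
  x=-1.928: |R|=0.51165 <1
  x=-3.374: |R|=1.27665 >1
  x=-3.001: |R|=1.10049 >1
Interval (-2.8000, 0).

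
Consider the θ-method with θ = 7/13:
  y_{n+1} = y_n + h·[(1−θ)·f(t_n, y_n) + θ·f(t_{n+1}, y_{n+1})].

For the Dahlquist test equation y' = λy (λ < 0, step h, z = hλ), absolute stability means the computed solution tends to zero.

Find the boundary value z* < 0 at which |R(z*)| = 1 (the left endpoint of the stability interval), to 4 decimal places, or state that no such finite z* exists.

Test eqn y'=λy, z=hλ:
  y_{n+1} = y_n + z·[6/13·y_n + 7/13·y_{n+1}] ⇒ (1 − 7/13z)y_{n+1} = (1 + 6/13z)y_n
  so R(z) = (1 + 6/13z)/(1 − 7/13z).

Solve |R(x)|<1 on ℝ⁻.
x=-1.13: |R|=0.2975
x=-2: |R|=0.0370
x=-10: |R|=0.5663
x=-100: |R|=0.8233
θ=7/13≥1/2 ⇒ |1+6/13x|<|1−7/13x| ∀x<0 ⇒ interval (−∞,0).

(−∞, 0) — no finite endpoint.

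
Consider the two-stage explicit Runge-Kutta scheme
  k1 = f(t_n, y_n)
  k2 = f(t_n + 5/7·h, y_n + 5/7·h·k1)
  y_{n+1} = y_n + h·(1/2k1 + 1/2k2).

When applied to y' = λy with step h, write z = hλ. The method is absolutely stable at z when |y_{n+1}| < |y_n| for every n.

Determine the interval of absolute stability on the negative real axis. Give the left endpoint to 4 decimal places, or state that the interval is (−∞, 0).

With y'=λy (z=hλ):
  k1=λy_n ⇒ h·k1=z·y_n;  k2=λ(1+5/7z)y_n ⇒ h·k2=z(1+5/7z)y_n
  y_{n+1}/y_n = 1 + 1/2z + 1/2z(1+5/7z) = 1 + z + 5/14z²
  Hence R(z) = 1 + z + 5/14z².

Boundary: |R(x)|=1, x<0.
x=-1.18: |R|=0.3173
R=1: x+5/14x²=0 ⇒ x=−14/5=-2.8000; min R=1−1/(4·5/14)=0.3000>−1
Confirm numerically:
  x=-1.679: |R|=0.32780 <1
  x=-1.598: |R|=0.31400 <1
  x=-1.391: |R|=0.30003 <1
  x=-1.191: |R|=0.31560 <1
  x=-3.218: |R|=1.48040 >1
  x=-3.076: |R|=1.30321 >1
So |R|<1 on (-2.8000, 0).

z∈(-2.8000,0).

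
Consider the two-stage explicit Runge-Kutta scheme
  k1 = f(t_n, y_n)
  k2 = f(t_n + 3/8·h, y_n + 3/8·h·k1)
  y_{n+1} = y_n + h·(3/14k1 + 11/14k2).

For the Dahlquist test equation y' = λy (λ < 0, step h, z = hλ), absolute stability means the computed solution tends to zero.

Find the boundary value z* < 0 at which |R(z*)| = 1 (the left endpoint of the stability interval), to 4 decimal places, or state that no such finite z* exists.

left endpoint -3.3939.

Set f=λy, z=hλ:
  k1=λy_n ⇒ h·k1=z·y_n;  k2=λ(1+3/8z)y_n ⇒ h·k2=z(1+3/8z)y_n
  y_{n+1}/y_n = 1 + 3/14z + 11/14z(1+3/8z) = 1 + z + 33/112z²
  ⇒ R(z) = 1 + z + 33/112z².

Boundary: |R(x)|=1, x<0.
x=-1.3: |R|=0.1979
R=1: x+33/112x²=0 ⇒ x=−112/33=-3.3939; min R=1−1/(4·33/112)=0.1515>−1
Confirm numerically:
  x=-2.940: |R|=0.60677 <1
  x=-1.667: |R|=0.15178 <1
  x=-1.582: |R|=0.15541 <1
  x=-1.389: |R|=0.17946 <1
  x=-3.927: |R|=1.61678 >1
  x=-3.829: |R|=1.49083 >1
Stable set (-3.3939, 0).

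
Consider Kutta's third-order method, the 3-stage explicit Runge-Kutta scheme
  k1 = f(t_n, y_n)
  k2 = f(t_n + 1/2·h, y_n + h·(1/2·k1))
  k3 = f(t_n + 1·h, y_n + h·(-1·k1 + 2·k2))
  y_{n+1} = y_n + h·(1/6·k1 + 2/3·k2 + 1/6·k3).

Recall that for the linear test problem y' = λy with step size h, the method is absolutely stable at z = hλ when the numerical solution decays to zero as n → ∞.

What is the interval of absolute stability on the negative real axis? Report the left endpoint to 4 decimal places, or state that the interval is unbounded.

(-2.5127, 0).

Test eqn y'=λy, z=hλ:
  order 3, 3-stage ⇒ R(z)=1+z+z^2/2+z^3/6
  (e.g. R(-1.71)=-0.08132, |R|=0.08132)

Need |R(x)|<1, x<0.
x=-1.71: |R|=0.0813
|R(-2.82)|=1.5814 |R(-2.69)|=1.3161 |R(-1.6)|=0.0027
Bisect:
  x_lo=-3.0597 |R|=2.1528  x_hi=-0.2790 |R|=0.7563
  mid=-1.66935 |R|=0.05133 →hi
  mid=-2.36452 |R|=0.77237 →hi
  mid=-2.71211 |R|=1.35917 →lo
  mid=-2.53831 |R|=1.04254 →lo
  mid=-2.45142 |R|=0.90197 →hi
  mid=-2.49487 |R|=0.97084 →hi
  mid=-2.51659 |R|=1.00633 →lo
  mid=-2.50573 |R|=0.98850 →hi
  ...
  [-2.51286,-2.51269] ⇒ x*=-2.5127
Interval (-2.5127, 0).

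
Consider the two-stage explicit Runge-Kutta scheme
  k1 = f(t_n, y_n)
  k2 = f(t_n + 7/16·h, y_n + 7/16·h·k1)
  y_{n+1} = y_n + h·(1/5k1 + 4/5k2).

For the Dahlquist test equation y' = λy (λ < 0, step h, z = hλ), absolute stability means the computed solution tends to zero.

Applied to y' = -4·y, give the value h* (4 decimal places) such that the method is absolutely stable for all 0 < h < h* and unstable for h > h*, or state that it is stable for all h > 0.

(-2.8571,0); λ=-4 ⇒ h* = (20/7)/4 = 0.7143.

Set f=λy, z=hλ:
  k1=λy_n ⇒ h·k1=z·y_n;  k2=λ(1+7/16z)y_n ⇒ h·k2=z(1+7/16z)y_n
  y_{n+1}/y_n = 1 + 1/5z + 4/5z(1+7/16z) = 1 + z + 7/20z²
  ⇒ R(z) = 1 + z + 7/20z².

Find x<0 with |R(x)|<1.
x=-0.65: |R|=0.4979
R=1: x+7/20x²=0 ⇒ x=−20/7=-2.8571; min R=1−1/(4·7/20)=0.2857>−1
Confirm numerically:
  x=-2.186: |R|=0.48651 <1
  x=-2.115: |R|=0.45063 <1
  x=-1.439: |R|=0.28575 <1
  x=-3.370: |R|=1.60492 >1
  x=-3.092: |R|=1.25416 >1
Stable set (-2.8571, 0).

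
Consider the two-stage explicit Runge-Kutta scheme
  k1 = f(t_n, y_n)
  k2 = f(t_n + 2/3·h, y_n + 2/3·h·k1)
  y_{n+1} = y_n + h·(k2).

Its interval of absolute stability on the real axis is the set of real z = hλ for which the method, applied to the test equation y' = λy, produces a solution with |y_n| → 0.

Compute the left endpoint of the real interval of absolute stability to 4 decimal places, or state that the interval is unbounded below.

z* = -1.5000.

Test eqn y'=λy, z=hλ:
  k1=λy_n ⇒ h·k1=z·y_n;  k2=λ(1+2/3z)y_n ⇒ h·k2=z(1+2/3z)y_n
  y_{n+1}/y_n = 1 + z(1+2/3z) = 1 + z + 2/3z²
  R(z) = 1 + z + 2/3z².

Boundary: |R(x)|=1, x<0.
x=-1.53: |R|=1.0306
R=1: x+2/3x²=0 ⇒ x=−3/2=-1.5000; min R=1−1/(4·2/3)=0.6250>−1
Confirm numerically:
  x=-1.382: |R|=0.89128 <1
  x=-0.819: |R|=0.62817 <1
  x=-0.812: |R|=0.62756 <1
  x=-2.099: |R|=1.83820 >1
  x=-1.910: |R|=1.52207 >1
  x=-1.535: |R|=1.03582 >1
So |R|<1 on (-1.5000, 0).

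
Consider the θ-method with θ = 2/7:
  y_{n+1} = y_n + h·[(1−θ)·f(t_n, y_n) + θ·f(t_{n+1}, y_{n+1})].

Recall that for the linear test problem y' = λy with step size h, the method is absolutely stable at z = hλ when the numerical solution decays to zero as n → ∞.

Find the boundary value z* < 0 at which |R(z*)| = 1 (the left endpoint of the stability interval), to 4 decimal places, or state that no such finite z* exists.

Test eqn y'=λy, z=hλ:
  y_{n+1} = y_n + z·[5/7·y_n + 2/7·y_{n+1}] ⇒ (1 − 2/7z)y_{n+1} = (1 + 5/7z)y_n
  ⇒ R(z) = (1 + 5/7z)/(1 − 2/7z).

Solve |R(x)|<1 on ℝ⁻.
x=-1.29: |R|=0.0574
R=−1: 1+5/7x = −1+2/7x ⇒ -3/7x=2 ⇒ x=2/(-3/7)=-4.6667
Confirm numerically:
  x=-4.549: |R|=0.97807 <1
  x=-3.117: |R|=0.64871 <1
  x=-2.752: |R|=0.54063 <1
  x=-2.653: |R|=0.50910 <1
  x=-5.088: |R|=1.07359 >1
  x=-4.941: |R|=1.04875 >1
  x=-4.784: |R|=1.02125 >1
So |R|<1 on (-4.6667, 0).

z* = -4.6667.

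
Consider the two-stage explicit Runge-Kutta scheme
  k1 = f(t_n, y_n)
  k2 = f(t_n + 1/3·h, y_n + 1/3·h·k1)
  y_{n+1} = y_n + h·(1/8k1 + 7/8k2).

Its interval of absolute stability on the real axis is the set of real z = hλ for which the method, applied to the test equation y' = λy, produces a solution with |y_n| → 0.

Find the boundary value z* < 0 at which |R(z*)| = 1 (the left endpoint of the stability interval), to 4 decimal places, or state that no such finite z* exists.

left endpoint -3.4286.

With y'=λy (z=hλ):
  k1=λy_n ⇒ h·k1=z·y_n;  k2=λ(1+1/3z)y_n ⇒ h·k2=z(1+1/3z)y_n
  y_{n+1}/y_n = 1 + 1/8z + 7/8z(1+1/3z) = 1 + z + 7/24z²
  ⇒ R(z) = 1 + z + 7/24z².

Solve |R(x)|<1 on ℝ⁻.
x=-0.73: |R|=0.4254
R=1: x+7/24x²=0 ⇒ x=−24/7=-3.4286; min R=1−1/(4·7/24)=0.1429>−1
Confirm numerically:
  x=-2.094: |R|=0.18491 <1
  x=-2.049: |R|=0.17553 <1
  x=-1.798: |R|=0.14490 <1
  x=-1.564: |R|=0.14944 <1
  x=-3.567: |R|=1.14402 >1
  x=-3.516: |R|=1.08966 >1
Interval (-3.4286, 0).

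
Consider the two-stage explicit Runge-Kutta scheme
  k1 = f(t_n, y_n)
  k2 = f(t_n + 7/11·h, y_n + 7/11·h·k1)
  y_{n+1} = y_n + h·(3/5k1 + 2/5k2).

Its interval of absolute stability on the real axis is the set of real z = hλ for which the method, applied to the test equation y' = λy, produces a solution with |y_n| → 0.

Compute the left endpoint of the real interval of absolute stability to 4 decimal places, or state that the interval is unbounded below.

z* = -3.9286.

With y'=λy (z=hλ):
  k1=λy_n ⇒ h·k1=z·y_n;  k2=λ(1+7/11z)y_n ⇒ h·k2=z(1+7/11z)y_n
  y_{n+1}/y_n = 1 + 3/5z + 2/5z(1+7/11z) = 1 + z + 14/55z²
  so R(z) = 1 + z + 14/55z².

Boundary: |R(x)|=1, x<0.
x=-0.91: |R|=0.3008
R=1: x+14/55x²=0 ⇒ x=−55/14=-3.9286; min R=1−1/(4·14/55)=0.0179>−1
Confirm numerically:
  x=-3.273: |R|=0.45383 <1
  x=-2.861: |R|=0.22254 <1
  x=-2.021: |R|=0.01868 <1
  x=-1.847: |R|=0.02136 <1
  x=-4.432: |R|=1.56794 >1
  x=-4.087: |R|=1.16482 >1
  x=-3.981: |R|=1.05313 >1
Stable set (-3.9286, 0).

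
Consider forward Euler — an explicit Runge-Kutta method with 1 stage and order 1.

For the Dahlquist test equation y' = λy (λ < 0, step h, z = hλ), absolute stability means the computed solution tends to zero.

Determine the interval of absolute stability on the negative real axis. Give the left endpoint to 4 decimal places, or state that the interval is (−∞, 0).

(-2.0000, 0).

With y'=λy (z=hλ):
  order 1, 1-stage ⇒ R(z)=1+z
  (e.g. R(-1.78)=-0.78000, |R|=0.78000)

Find x<0 with |R(x)|<1.
x=-1.78: |R|=0.7800
|R(-1.28)|=0.2800 |R(-1.18)|=0.1800 |R(-0.83)|=0.1700
Bisect:
  x_lo=-2.6733 |R|=1.6733  x_hi=-0.3143 |R|=0.6857
  mid=-1.49384 |R|=0.49384 →hi
  mid=-2.08359 |R|=1.08359 →lo
  mid=-1.78871 |R|=0.78871 →hi
  mid=-1.93615 |R|=0.93615 →hi
  mid=-2.00987 |R|=1.00987 →lo
  mid=-1.97301 |R|=0.97301 →hi
  mid=-1.99144 |R|=0.99144 →hi
  mid=-2.00065 |R|=1.00065 →lo
  mid=-1.99605 |R|=0.99605 →hi
  mid=-1.99835 |R|=0.99835 →hi
  ...
  [-2.00008,-1.99993] ⇒ x*=-2.0000
Interval (-2.0000, 0).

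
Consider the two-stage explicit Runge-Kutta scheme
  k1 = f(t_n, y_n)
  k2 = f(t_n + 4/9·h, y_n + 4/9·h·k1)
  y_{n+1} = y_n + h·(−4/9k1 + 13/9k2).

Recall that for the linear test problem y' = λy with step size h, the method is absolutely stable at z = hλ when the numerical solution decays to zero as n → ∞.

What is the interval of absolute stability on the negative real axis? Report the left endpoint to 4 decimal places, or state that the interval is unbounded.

With y'=λy (z=hλ):
  k1=λy_n ⇒ h·k1=z·y_n;  k2=λ(1+4/9z)y_n ⇒ h·k2=z(1+4/9z)y_n
  y_{n+1}/y_n = 1 − 4/9z + 13/9z(1+4/9z) = 1 + z + 52/81z²
  Hence R(z) = 1 + z + 52/81z².

Find x<0 with |R(x)|<1.
x=-0.92: |R|=0.6234
R=1: x+52/81x²=0 ⇒ x=−81/52=-1.5577; min R=1−1/(4·52/81)=0.6106>−1
Confirm numerically:
  x=-1.524: |R|=0.96704 <1
  x=-1.153: |R|=0.70045 <1
  x=-0.772: |R|=0.61061 <1
  x=-0.672: |R|=0.61791 <1
  x=-1.973: |R|=1.52604 >1
  x=-1.857: |R|=1.35682 >1
  x=-1.644: |R|=1.09109 >1
Stable set (-1.5577, 0).

(-1.5577, 0).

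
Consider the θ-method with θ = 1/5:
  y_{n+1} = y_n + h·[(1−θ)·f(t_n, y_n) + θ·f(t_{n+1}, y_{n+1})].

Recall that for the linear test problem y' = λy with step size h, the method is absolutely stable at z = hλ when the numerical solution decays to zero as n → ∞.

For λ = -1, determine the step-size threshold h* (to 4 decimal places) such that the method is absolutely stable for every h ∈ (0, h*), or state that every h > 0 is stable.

Set f=λy, z=hλ:
  y_{n+1} = y_n + z·[4/5·y_n + 1/5·y_{n+1}] ⇒ (1 − 1/5z)y_{n+1} = (1 + 4/5z)y_n
  so R(z) = (1 + 4/5z)/(1 − 1/5z).

Solve |R(x)|<1 on ℝ⁻.
x=-1.61: |R|=0.2179
R=−1: 1+4/5x = −1+1/5x ⇒ -3/5x=2 ⇒ x=2/(-3/5)=-3.3333
Confirm numerically:
  x=-3.094: |R|=0.91129 <1
  x=-2.759: |R|=0.77794 <1
  x=-2.451: |R|=0.64475 <1
  x=-2.208: |R|=0.53163 <1
  x=-3.599: |R|=1.09269 >1
  x=-3.439: |R|=1.03756 >1
  x=-3.368: |R|=1.01243 >1
So |R|<1 on (-3.3333, 0).

(-3.3333,0); λ=-1 ⇒ h* = (10/3)/1 = 3.3333.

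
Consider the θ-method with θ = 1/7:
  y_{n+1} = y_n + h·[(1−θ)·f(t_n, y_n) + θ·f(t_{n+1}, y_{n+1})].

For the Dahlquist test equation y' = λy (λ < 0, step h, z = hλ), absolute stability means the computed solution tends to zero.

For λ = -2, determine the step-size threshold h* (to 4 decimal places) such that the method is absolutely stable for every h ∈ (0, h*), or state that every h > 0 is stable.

On y'=λy, z=hλ:
  y_{n+1} = y_n + z·[6/7·y_n + 1/7·y_{n+1}] ⇒ (1 − 1/7z)y_{n+1} = (1 + 6/7z)y_n
  Hence R(z) = (1 + 6/7z)/(1 − 1/7z).

Solve |R(x)|<1 on ℝ⁻.
x=-1.7: |R|=0.3678
R=−1: 1+6/7x = −1+1/7x ⇒ -5/7x=2 ⇒ x=2/(-5/7)=-2.8000
Confirm numerically:
  x=-2.404: |R|=0.78945 <1
  x=-1.926: |R|=0.51042 <1
  x=-1.311: |R|=0.10420 <1
  x=-2.985: |R|=1.09264 >1
  x=-2.913: |R|=1.05700 >1
Interval (-2.8000, 0).

(-2.8000,0); λ=-2 ⇒ h* = (14/5)/2 = 1.4000.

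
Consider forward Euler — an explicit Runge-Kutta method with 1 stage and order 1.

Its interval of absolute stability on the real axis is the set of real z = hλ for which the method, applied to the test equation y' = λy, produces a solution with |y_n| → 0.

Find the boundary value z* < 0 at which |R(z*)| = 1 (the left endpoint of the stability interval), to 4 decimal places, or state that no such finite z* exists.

left endpoint -2.0000.

With y'=λy (z=hλ):
  order 1, 1-stage ⇒ R(z)=1+z
  (e.g. R(-0.83)=0.17000, |R|=0.17000)

Need |R(x)|<1, x<0.
x=-0.83: |R|=0.1700
|R(-2.28)|=1.2800 |R(-1.23)|=0.2300 |R(-0.55)|=0.4500
Bisect:
  x_lo=-2.5678 |R|=1.5678  x_hi=-0.0520 |R|=0.9480
  mid=-1.30988 |R|=0.30988 →hi
  mid=-1.93882 |R|=0.93882 →hi
  mid=-2.25329 |R|=1.25329 →lo
  mid=-2.09606 |R|=1.09606 →lo
  mid=-2.01744 |R|=1.01744 →lo
  mid=-1.97813 |R|=0.97813 →hi
  mid=-1.99778 |R|=0.99778 →hi
  ...
  [-2.00009,-1.99993] ⇒ x*=-2.0000
So |R|<1 on (-2.0000, 0).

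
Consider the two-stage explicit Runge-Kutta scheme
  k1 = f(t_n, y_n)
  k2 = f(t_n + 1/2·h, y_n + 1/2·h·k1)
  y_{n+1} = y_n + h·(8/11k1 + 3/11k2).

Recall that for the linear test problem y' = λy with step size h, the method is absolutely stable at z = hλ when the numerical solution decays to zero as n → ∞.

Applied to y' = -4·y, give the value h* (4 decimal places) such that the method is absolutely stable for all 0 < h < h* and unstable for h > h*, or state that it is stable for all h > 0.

Set f=λy, z=hλ:
  k1=λy_n ⇒ h·k1=z·y_n;  k2=λ(1+1/2z)y_n ⇒ h·k2=z(1+1/2z)y_n
  y_{n+1}/y_n = 1 + 8/11z + 3/11z(1+1/2z) = 1 + z + 3/22z²
  R(z) = 1 + z + 3/22z².

Find x<0 with |R(x)|<1.
x=-0.89: |R|=0.2180
R=1: x+3/22x²=0 ⇒ x=−22/3=-7.3333; min R=1−1/(4·3/22)=-0.8333>−1
Confirm numerically:
  x=-7.076: |R|=0.75170 <1
  x=-6.457: |R|=0.22839 <1
  x=-6.394: |R|=0.18099 <1
  x=-5.171: |R|=0.52474 <1
  x=-7.594: |R|=1.26993 >1
  x=-7.552: |R|=1.22519 >1
  x=-7.535: |R|=1.20721 >1
Interval (-7.3333, 0).

(-7.3333,0); λ=-4 ⇒ h* = (22/3)/4 = 1.8333.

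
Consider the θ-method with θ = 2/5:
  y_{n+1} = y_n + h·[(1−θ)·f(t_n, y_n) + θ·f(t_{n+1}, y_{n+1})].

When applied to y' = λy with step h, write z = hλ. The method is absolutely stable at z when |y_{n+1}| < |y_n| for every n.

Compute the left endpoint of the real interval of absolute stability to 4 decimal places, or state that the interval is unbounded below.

With y'=λy (z=hλ):
  y_{n+1} = y_n + z·[3/5·y_n + 2/5·y_{n+1}] ⇒ (1 − 2/5z)y_{n+1} = (1 + 3/5z)y_n
  ⇒ R(z) = (1 + 3/5z)/(1 − 2/5z).

Need |R(x)|<1, x<0.
x=-1.28: |R|=0.1534
R=−1: 1+3/5x = −1+2/5x ⇒ -1/5x=2 ⇒ x=2/(-1/5)=-10.0000
Confirm numerically:
  x=-9.014: |R|=0.95718 <1
  x=-7.760: |R|=0.89084 <1
  x=-7.527: |R|=0.87668 <1
  x=-5.325: |R|=0.70128 <1
  x=-10.595: |R|=1.02272 >1
  x=-10.488: |R|=1.01879 >1
  x=-10.281: |R|=1.01099 >1
Stable set (-10.0000, 0).

z* = -10.0000.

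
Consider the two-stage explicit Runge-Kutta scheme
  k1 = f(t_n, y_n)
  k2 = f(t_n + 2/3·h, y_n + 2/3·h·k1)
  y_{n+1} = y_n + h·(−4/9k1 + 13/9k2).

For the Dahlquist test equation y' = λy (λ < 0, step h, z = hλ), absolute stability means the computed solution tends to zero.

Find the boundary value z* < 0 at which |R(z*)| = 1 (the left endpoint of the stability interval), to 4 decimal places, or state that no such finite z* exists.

Test eqn y'=λy, z=hλ:
  k1=λy_n ⇒ h·k1=z·y_n;  k2=λ(1+2/3z)y_n ⇒ h·k2=z(1+2/3z)y_n
  y_{n+1}/y_n = 1 − 4/9z + 13/9z(1+2/3z) = 1 + z + 26/27z²
  ⇒ R(z) = 1 + z + 26/27z².

Solve |R(x)|<1 on ℝ⁻.
x=-1.6: |R|=1.8652
R=1: x+26/27x²=0 ⇒ x=−27/26=-1.0385; min R=1−1/(4·26/27)=0.7404>−1
Confirm numerically:
  x=-1.001: |R|=0.96389 <1
  x=-0.854: |R|=0.84830 <1
  x=-0.568: |R|=0.74267 <1
  x=-0.555: |R|=0.74162 <1
  x=-1.497: |R|=1.66101 >1
  x=-1.222: |R|=1.21598 >1
  x=-1.184: |R|=1.16594 >1
So |R|<1 on (-1.0385, 0).

z* = -1.0385.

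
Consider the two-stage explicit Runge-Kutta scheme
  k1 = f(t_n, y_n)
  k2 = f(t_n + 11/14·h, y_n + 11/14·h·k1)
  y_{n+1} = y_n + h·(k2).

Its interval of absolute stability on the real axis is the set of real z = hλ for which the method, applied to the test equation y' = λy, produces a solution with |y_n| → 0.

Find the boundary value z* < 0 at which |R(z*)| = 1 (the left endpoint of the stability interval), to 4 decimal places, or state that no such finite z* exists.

Set f=λy, z=hλ:
  k1=λy_n ⇒ h·k1=z·y_n;  k2=λ(1+11/14z)y_n ⇒ h·k2=z(1+11/14z)y_n
  y_{n+1}/y_n = 1 + z(1+11/14z) = 1 + z + 11/14z²
  so R(z) = 1 + z + 11/14z².

Need |R(x)|<1, x<0.
x=-0.37: |R|=0.7376
R=1: x+11/14x²=0 ⇒ x=−14/11=-1.2727; min R=1−1/(4·11/14)=0.6818>−1
Confirm numerically:
  x=-1.145: |R|=0.88509 <1
  x=-0.992: |R|=0.78119 <1
  x=-0.742: |R|=0.69059 <1
  x=-0.530: |R|=0.69071 <1
  x=-1.647: |R|=1.48434 >1
  x=-1.581: |R|=1.38294 >1
So |R|<1 on (-1.2727, 0).

left endpoint -1.2727.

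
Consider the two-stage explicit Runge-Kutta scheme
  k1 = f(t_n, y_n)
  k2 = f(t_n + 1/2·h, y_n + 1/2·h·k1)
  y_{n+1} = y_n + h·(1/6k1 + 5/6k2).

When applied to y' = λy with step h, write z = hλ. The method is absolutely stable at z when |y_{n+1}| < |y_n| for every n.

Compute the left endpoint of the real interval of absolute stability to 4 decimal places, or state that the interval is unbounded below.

z* = -2.4000.

With y'=λy (z=hλ):
  k1=λy_n ⇒ h·k1=z·y_n;  k2=λ(1+1/2z)y_n ⇒ h·k2=z(1+1/2z)y_n
  y_{n+1}/y_n = 1 + 1/6z + 5/6z(1+1/2z) = 1 + z + 5/12z²
  so R(z) = 1 + z + 5/12z².

Solve |R(x)|<1 on ℝ⁻.
x=-0.99: |R|=0.4184
R=1: x+5/12x²=0 ⇒ x=−12/5=-2.4000; min R=1−1/(4·5/12)=0.4000>−1
Confirm numerically:
  x=-2.219: |R|=0.83265 <1
  x=-1.993: |R|=0.66202 <1
  x=-1.728: |R|=0.51616 <1
  x=-1.097: |R|=0.40442 <1
  x=-2.845: |R|=1.52751 >1
  x=-2.748: |R|=1.39846 >1
  x=-2.461: |R|=1.06255 >1
Interval (-2.4000, 0).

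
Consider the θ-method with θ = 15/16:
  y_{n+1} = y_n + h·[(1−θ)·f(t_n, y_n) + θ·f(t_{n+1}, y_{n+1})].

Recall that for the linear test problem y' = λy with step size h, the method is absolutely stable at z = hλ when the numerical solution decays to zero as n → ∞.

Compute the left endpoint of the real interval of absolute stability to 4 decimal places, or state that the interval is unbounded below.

On y'=λy, z=hλ:
  y_{n+1} = y_n + z·[1/16·y_n + 15/16·y_{n+1}] ⇒ (1 − 15/16z)y_{n+1} = (1 + 1/16z)y_n
  ⇒ R(z) = (1 + 1/16z)/(1 − 15/16z).

Solve |R(x)|<1 on ℝ⁻.
x=-0.61: |R|=0.6119
x=-2: |R|=0.3043
x=-10: |R|=0.0361
x=-100: |R|=0.0554
θ=15/16≥1/2 ⇒ |1+1/16x|<|1−15/16x| ∀x<0 ⇒ stable on all of ℝ⁻.

(−∞, 0) — no finite endpoint.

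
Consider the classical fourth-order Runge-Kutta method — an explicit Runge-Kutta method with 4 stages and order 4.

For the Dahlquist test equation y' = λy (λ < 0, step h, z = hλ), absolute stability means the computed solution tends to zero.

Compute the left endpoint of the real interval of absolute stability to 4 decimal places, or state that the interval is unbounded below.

Test eqn y'=λy, z=hλ:
  order 4, 4-stage ⇒ R(z)=1+z+z^2/2+z^3/6+z^4/24
  (e.g. R(-0.7)=0.49784, |R|=0.49784)

Find x<0 with |R(x)|<1.
x=-0.7: |R|=0.4978
|R(-2.87)|=1.1354 |R(-2.39)|=0.5502 |R(-0.97)|=0.3852
Bisect:
  x_lo=-3.1138 |R|=1.6194  x_hi=-0.2733 |R|=0.7608
  mid=-1.69359 |R|=0.27371 →hi
  mid=-2.40372 |R|=0.56147 →hi
  mid=-2.75878 |R|=0.96076 →hi
  mid=-2.93631 |R|=1.25261 →lo
  mid=-2.84754 |R|=1.09798 →lo
  mid=-2.80316 |R|=1.02728 →lo
  mid=-2.78097 |R|=0.99350 →hi
  mid=-2.79207 |R|=1.01026 →lo
  mid=-2.78652 |R|=1.00185 →lo
  mid=-2.78374 |R|=0.99767 →hi
  ...
  [-2.78530,-2.78513] ⇒ x*=-2.7853
Interval (-2.7853, 0).

left endpoint -2.7853.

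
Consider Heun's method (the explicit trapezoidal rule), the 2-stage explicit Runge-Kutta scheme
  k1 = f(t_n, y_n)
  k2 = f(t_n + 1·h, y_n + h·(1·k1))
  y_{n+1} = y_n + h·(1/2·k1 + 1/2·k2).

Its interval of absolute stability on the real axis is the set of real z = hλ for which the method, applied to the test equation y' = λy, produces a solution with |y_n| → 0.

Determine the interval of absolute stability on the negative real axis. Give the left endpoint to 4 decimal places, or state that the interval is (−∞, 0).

With y'=λy (z=hλ):
  order 2, 2-stage ⇒ R(z)=1+z+z^2/2
  (e.g. R(-1.41)=0.58405, |R|=0.58405)

Need |R(x)|<1, x<0.
x=-1.41: |R|=0.5840
|R(-2.13)|=1.1384 |R(-1.51)|=0.6300 |R(-0.87)|=0.5085
Bisect:
  x_lo=-2.4952 |R|=1.6178  x_hi=-0.1140 |R|=0.8925
  mid=-1.30458 |R|=0.54638 →hi
  mid=-1.89988 |R|=0.90489 →hi
  mid=-2.19753 |R|=1.21704 →lo
  mid=-2.04871 |R|=1.04989 →lo
  mid=-1.97429 |R|=0.97462 →hi
  mid=-2.01150 |R|=1.01157 →lo
  mid=-1.99290 |R|=0.99292 →hi
  mid=-2.00220 |R|=1.00220 →lo
  ...
  [-2.00002,-1.99987] ⇒ x*=-2.0000
Interval (-2.0000, 0).

z∈(-2.0000,0).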